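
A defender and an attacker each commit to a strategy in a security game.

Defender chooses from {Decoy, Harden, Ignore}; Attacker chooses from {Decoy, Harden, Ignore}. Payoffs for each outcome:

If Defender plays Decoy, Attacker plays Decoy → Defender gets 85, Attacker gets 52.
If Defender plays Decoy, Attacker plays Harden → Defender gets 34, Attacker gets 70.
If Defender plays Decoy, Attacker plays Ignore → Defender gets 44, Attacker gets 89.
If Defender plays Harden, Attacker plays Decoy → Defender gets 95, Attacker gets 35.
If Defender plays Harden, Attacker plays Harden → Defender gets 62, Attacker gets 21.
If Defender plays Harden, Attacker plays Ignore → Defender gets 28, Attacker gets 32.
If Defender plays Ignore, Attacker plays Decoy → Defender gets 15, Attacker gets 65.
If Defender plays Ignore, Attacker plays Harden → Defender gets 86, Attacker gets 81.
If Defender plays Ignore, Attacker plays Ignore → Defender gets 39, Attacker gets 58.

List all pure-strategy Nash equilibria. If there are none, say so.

Defender against Decoy: payoffs 85, 95, 15 → best response Harden.
Defender against Harden: payoffs 34, 62, 86 → best response Ignore.
Defender against Ignore: payoffs 44, 28, 39 → best response Decoy.
Attacker against Decoy: payoffs 52, 70, 89 → best response Ignore.
Attacker against Harden: payoffs 35, 21, 32 → best response Decoy.
Attacker against Ignore: payoffs 65, 81, 58 → best response Harden.
Mutual best responses: (Decoy, Ignore); (Harden, Decoy); (Ignore, Harden).

(Decoy, Ignore), (Harden, Decoy), (Ignore, Harden)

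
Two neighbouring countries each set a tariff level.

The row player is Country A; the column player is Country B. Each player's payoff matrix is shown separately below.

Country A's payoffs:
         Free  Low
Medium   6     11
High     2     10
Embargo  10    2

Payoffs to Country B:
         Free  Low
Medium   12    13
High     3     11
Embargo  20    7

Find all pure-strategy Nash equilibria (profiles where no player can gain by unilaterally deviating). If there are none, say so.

(Medium, Low), (Embargo, Free)

(Medium, Free): Country A can switch to Embargo (6 → 10). Not NE.
(Medium, Low): Country A gets 11, best alternative 10; Country B gets 13, best alternative 12. No profitable deviation — NE.
(High, Free): Country A can switch to Medium (2 → 6). Not NE.
(High, Low): Country A can switch to Medium (10 → 11). Not NE.
(Embargo, Free): Country A gets 10, best alternative 6; Country B gets 20, best alternative 7. No profitable deviation — NE.
(Embargo, Low): Country A can switch to Medium (2 → 11). Not NE.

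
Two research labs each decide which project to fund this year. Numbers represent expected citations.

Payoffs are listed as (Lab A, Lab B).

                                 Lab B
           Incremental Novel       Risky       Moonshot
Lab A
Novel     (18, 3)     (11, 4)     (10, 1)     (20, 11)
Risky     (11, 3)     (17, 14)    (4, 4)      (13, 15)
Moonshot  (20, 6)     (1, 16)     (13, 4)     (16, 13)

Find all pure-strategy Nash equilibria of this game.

Mark each player's best response to every combination of opponents' strategies; a profile where every player is best-responding is a pure Nash equilibrium.
Lab A against Incremental: payoffs 18, 11, 20 → best response Moonshot.
Lab A against Novel: payoffs 11, 17, 1 → best response Risky.
Lab A against Risky: payoffs 10, 4, 13 → best response Moonshot.
Lab A against Moonshot: payoffs 20, 13, 16 → best response Novel.
Lab B against Novel: payoffs 3, 4, 1, 11 → best response Moonshot.
Lab B against Risky: payoffs 3, 14, 4, 15 → best response Moonshot.
Lab B against Moonshot: payoffs 6, 16, 4, 13 → best response Novel.
Mutual best responses: (Novel, Moonshot).

(Novel, Moonshot)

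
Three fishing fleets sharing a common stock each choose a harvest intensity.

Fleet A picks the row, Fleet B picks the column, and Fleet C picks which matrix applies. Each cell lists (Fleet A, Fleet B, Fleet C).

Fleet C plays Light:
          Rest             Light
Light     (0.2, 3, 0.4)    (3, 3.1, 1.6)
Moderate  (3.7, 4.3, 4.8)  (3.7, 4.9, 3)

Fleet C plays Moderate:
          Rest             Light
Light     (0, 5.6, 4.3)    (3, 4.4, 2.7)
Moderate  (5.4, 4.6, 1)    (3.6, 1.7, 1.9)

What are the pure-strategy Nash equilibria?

(Moderate, Light, Light)

Fleet A against (Rest, Light): payoffs 0.2, 3.7 → best response Moderate.
Fleet A against (Rest, Moderate): payoffs 0, 5.4 → best response Moderate.
Fleet A against (Light, Light): payoffs 3, 3.7 → best response Moderate.
Fleet A against (Light, Moderate): payoffs 3, 3.6 → best response Moderate.
Fleet B against (Light, Light): payoffs 3, 3.1 → best response Light.
Fleet B against (Light, Moderate): payoffs 5.6, 4.4 → best response Rest.
Fleet B against (Moderate, Light): payoffs 4.3, 4.9 → best response Light.
Fleet B against (Moderate, Moderate): payoffs 4.6, 1.7 → best response Rest.
Fleet C against (Light, Rest): payoffs 0.4, 4.3 → best response Moderate.
Fleet C against (Light, Light): payoffs 1.6, 2.7 → best response Moderate.
Fleet C against (Moderate, Rest): payoffs 4.8, 1 → best response Light.
Fleet C against (Moderate, Light): payoffs 3, 1.9 → best response Light.
Mutual best responses: (Moderate, Light, Light).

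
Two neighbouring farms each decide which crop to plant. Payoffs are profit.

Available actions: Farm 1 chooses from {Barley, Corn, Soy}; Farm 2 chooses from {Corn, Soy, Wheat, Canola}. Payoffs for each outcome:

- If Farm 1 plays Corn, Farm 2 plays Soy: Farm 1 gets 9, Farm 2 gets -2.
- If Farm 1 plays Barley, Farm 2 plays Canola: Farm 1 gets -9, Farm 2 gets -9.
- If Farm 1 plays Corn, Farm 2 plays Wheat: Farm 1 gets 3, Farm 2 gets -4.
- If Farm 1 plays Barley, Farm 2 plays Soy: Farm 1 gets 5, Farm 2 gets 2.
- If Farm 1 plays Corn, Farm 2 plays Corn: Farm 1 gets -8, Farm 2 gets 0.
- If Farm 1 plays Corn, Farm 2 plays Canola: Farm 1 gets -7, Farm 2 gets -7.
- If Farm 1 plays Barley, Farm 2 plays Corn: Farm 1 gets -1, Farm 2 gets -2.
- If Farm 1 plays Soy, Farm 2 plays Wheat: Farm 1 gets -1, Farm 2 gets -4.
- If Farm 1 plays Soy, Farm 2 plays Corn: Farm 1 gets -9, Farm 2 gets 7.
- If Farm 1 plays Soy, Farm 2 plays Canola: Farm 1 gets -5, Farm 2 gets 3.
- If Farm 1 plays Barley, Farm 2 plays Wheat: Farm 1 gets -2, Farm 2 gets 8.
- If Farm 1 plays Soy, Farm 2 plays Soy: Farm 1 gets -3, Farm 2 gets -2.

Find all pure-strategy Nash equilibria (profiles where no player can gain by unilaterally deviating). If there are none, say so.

none

(Barley, Corn): Farm 2 can switch to Soy (-2 → 2). Not NE.
(Barley, Soy): Farm 1 can switch to Corn (5 → 9). Not NE.
(Barley, Wheat): Farm 1 can switch to Corn (-2 → 3). Not NE.
(Barley, Canola): Farm 1 can switch to Corn (-9 → -7). Not NE.
(Corn, Corn): Farm 1 can switch to Barley (-8 → -1). Not NE.
(Corn, Soy): Farm 2 can switch to Corn (-2 → 0). Not NE.
(Corn, Wheat): Farm 2 can switch to Corn (-4 → 0). Not NE.
(Corn, Canola): Farm 1 can switch to Soy (-7 → -5). Not NE.
(The remaining 4 profiles each have a profitable deviation by the same check.)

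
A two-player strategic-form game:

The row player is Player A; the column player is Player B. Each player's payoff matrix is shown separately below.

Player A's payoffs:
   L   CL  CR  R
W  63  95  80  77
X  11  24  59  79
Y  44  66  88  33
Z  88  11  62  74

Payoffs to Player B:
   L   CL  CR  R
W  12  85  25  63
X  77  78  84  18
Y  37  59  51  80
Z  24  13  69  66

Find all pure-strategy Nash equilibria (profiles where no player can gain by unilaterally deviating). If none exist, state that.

(W, CL)

For each player, find the best response to each opponent profile; mutual best responses are the pure NE.
Player A against L: payoffs 63, 11, 44, 88 → best response Z.
Player A against CL: payoffs 95, 24, 66, 11 → best response W.
Player A against CR: payoffs 80, 59, 88, 62 → best response Y.
Player A against R: payoffs 77, 79, 33, 74 → best response X.
Player B against W: payoffs 12, 85, 25, 63 → best response CL.
Player B against X: payoffs 77, 78, 84, 18 → best response CR.
Player B against Y: payoffs 37, 59, 51, 80 → best response R.
Player B against Z: payoffs 24, 13, 69, 66 → best response CR.
Mutual best responses: (W, CL).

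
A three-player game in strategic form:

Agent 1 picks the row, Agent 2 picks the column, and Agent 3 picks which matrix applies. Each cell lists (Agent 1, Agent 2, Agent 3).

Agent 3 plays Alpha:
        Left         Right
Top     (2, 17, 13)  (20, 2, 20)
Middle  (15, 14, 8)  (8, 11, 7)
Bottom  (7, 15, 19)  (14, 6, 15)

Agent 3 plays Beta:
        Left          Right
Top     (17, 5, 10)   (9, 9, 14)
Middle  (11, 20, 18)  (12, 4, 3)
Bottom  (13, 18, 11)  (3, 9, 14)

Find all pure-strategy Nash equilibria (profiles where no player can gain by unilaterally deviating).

This game has no pure Nash equilibrium.

Agent 1 against (Left, Alpha): payoffs 2, 15, 7 → best response Middle.
Agent 1 against (Left, Beta): payoffs 17, 11, 13 → best response Top.
Agent 1 against (Right, Alpha): payoffs 20, 8, 14 → best response Top.
Agent 1 against (Right, Beta): payoffs 9, 12, 3 → best response Middle.
Agent 2 against (Top, Alpha): payoffs 17, 2 → best response Left.
Agent 2 against (Top, Beta): payoffs 5, 9 → best response Right.
Agent 2 against (Middle, Alpha): payoffs 14, 11 → best response Left.
Agent 2 against (Middle, Beta): payoffs 20, 4 → best response Left.
Agent 2 against (Bottom, Alpha): payoffs 15, 6 → best response Left.
Agent 2 against (Bottom, Beta): payoffs 18, 9 → best response Left.
Agent 3 against (Top, Left): payoffs 13, 10 → best response Alpha.
Agent 3 against (Top, Right): payoffs 20, 14 → best response Alpha.
Agent 3 against (Middle, Left): payoffs 8, 18 → best response Beta.
Agent 3 against (Middle, Right): payoffs 7, 3 → best response Alpha.
Agent 3 against (Bottom, Left): payoffs 19, 11 → best response Alpha.
Agent 3 against (Bottom, Right): payoffs 15, 14 → best response Alpha.
No profile is a mutual best response for all players.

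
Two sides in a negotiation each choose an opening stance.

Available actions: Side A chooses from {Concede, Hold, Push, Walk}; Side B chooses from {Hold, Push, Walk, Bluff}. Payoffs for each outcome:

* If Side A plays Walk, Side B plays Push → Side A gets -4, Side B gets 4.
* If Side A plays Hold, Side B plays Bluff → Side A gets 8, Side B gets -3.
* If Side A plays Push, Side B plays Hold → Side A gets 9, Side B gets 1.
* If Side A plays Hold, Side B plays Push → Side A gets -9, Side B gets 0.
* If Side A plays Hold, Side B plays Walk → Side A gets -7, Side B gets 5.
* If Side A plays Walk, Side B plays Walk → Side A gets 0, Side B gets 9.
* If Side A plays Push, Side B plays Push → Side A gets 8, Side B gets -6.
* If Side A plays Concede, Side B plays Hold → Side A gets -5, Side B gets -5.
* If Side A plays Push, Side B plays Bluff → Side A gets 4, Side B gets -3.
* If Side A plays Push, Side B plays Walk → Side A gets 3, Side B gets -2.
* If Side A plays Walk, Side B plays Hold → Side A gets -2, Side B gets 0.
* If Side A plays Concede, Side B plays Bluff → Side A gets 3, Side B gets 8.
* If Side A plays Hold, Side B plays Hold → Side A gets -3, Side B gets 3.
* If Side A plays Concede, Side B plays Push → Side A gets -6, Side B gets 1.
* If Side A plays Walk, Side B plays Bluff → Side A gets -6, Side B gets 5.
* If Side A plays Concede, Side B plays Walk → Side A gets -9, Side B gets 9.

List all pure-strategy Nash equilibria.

(Push, Hold)

(Concede, Hold): Side A can switch to Hold (-5 → -3). Not NE.
(Concede, Push): Side A can switch to Push (-6 → 8). Not NE.
(Concede, Walk): Side A can switch to Hold (-9 → -7). Not NE.
(Concede, Bluff): Side A can switch to Hold (3 → 8). Not NE.
(Hold, Hold): Side A can switch to Push (-3 → 9). Not NE.
(Hold, Push): Side A can switch to Concede (-9 → -6). Not NE.
(Hold, Walk): Side A can switch to Push (-7 → 3). Not NE.
(Hold, Bluff): Side B can switch to Hold (-3 → 3). Not NE.
(Push, Hold): Side A gets 9, best alternative -2; Side B gets 1, best alternative -2. No profitable deviation — NE.
(Push, Push): Side B can switch to Hold (-6 → 1). Not NE.
(Push, Walk): Side B can switch to Hold (-2 → 1). Not NE.
(The remaining 5 profiles each have a profitable deviation by the same check.)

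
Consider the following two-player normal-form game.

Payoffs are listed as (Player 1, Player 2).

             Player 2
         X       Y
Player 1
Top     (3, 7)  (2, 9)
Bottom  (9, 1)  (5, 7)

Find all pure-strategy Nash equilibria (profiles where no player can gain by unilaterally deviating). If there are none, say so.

The unique pure-strategy Nash equilibrium is (Bottom, Y).

Player 1 against X: payoffs 3, 9 → best response Bottom.
Player 1 against Y: payoffs 2, 5 → best response Bottom.
Player 2 against Top: payoffs 7, 9 → best response Y.
Player 2 against Bottom: payoffs 1, 7 → best response Y.
Mutual best responses: (Bottom, Y).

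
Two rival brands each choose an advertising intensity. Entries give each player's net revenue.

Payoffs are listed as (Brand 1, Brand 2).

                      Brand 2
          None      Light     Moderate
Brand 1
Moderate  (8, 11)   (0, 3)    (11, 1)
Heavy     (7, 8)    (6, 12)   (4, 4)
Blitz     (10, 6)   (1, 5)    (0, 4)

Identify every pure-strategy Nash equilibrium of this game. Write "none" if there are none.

(Heavy, Light), (Blitz, None)

(Moderate, None): Brand 1 can switch to Blitz (8 → 10). Not NE.
(Moderate, Light): Brand 1 can switch to Heavy (0 → 6). Not NE.
(Moderate, Moderate): Brand 2 can switch to None (1 → 11). Not NE.
(Heavy, None): Brand 1 can switch to Moderate (7 → 8). Not NE.
(Heavy, Light): Brand 1 gets 6, best alternative 1; Brand 2 gets 12, best alternative 8. No profitable deviation — NE.
(Heavy, Moderate): Brand 1 can switch to Moderate (4 → 11). Not NE.
(Blitz, None): Brand 1 gets 10, best alternative 8; Brand 2 gets 6, best alternative 5. No profitable deviation — NE.
(Blitz, Light): Brand 1 can switch to Heavy (1 → 6). Not NE.
(Blitz, Moderate): Brand 1 can switch to Moderate (0 → 11). Not NE.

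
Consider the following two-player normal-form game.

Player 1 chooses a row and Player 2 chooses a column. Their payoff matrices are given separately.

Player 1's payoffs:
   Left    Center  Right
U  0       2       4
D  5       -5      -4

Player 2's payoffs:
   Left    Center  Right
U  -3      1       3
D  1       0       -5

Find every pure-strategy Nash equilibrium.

Pure-strategy Nash equilibria: (U, Right); (D, Left)

(U, Left): Player 1 can switch to D (0 → 5). Not NE.
(U, Center): Player 2 can switch to Right (1 → 3). Not NE.
(U, Right): Player 1 gets 4, best alternative -4; Player 2 gets 3, best alternative 1. No profitable deviation — NE.
(D, Left): Player 1 gets 5, best alternative 0; Player 2 gets 1, best alternative 0. No profitable deviation — NE.
(D, Center): Player 1 can switch to U (-5 → 2). Not NE.
(D, Right): Player 1 can switch to U (-4 → 4). Not NE.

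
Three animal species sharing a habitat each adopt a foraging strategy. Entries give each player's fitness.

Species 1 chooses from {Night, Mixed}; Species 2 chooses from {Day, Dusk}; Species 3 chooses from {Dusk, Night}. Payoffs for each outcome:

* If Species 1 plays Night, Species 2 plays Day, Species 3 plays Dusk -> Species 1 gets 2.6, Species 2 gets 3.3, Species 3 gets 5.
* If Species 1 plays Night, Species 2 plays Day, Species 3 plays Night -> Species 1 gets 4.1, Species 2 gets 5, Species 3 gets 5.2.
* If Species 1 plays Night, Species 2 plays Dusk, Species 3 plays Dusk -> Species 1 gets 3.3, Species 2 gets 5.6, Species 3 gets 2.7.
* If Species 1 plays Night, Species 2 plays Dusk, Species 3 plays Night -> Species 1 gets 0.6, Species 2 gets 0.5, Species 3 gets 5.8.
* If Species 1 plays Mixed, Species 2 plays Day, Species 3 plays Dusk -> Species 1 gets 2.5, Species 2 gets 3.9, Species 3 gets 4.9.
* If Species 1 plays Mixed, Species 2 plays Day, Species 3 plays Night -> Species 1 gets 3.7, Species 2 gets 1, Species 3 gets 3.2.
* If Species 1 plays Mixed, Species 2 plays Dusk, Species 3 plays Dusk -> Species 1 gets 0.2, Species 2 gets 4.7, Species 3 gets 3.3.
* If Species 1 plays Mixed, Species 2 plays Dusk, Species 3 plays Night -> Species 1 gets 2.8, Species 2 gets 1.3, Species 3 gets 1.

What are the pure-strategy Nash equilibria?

Species 1 against (Day, Dusk): payoffs 2.6, 2.5 → best response Night.
Species 1 against (Day, Night): payoffs 4.1, 3.7 → best response Night.
Species 1 against (Dusk, Dusk): payoffs 3.3, 0.2 → best response Night.
Species 1 against (Dusk, Night): payoffs 0.6, 2.8 → best response Mixed.
Species 2 against (Night, Dusk): payoffs 3.3, 5.6 → best response Dusk.
Species 2 against (Night, Night): payoffs 5, 0.5 → best response Day.
Species 2 against (Mixed, Dusk): payoffs 3.9, 4.7 → best response Dusk.
Species 2 against (Mixed, Night): payoffs 1, 1.3 → best response Dusk.
Species 3 against (Night, Day): payoffs 5, 5.2 → best response Night.
Species 3 against (Night, Dusk): payoffs 2.7, 5.8 → best response Night.
Species 3 against (Mixed, Day): payoffs 4.9, 3.2 → best response Dusk.
Species 3 against (Mixed, Dusk): payoffs 3.3, 1 → best response Dusk.
Mutual best responses: (Night, Day, Night).

Pure NE: (Night, Day, Night)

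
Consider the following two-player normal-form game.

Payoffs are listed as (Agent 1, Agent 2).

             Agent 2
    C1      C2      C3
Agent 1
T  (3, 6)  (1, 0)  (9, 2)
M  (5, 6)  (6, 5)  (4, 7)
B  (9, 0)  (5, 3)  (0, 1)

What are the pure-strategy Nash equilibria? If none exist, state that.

For each strategy profile, look for a profitable unilateral deviation.
(T, C1): Agent 1 can switch to M (3 → 5). Not NE.
(T, C2): Agent 1 can switch to M (1 → 6). Not NE.
(T, C3): Agent 2 can switch to C1 (2 → 6). Not NE.
(M, C1): Agent 1 can switch to B (5 → 9). Not NE.
(M, C2): Agent 2 can switch to C1 (5 → 6). Not NE.
(M, C3): Agent 1 can switch to T (4 → 9). Not NE.
(B, C1): Agent 2 can switch to C2 (0 → 3). Not NE.
(B, C2): Agent 1 can switch to M (5 → 6). Not NE.
(The remaining 1 profile has a profitable deviation by the same check.)

This game has no pure Nash equilibrium.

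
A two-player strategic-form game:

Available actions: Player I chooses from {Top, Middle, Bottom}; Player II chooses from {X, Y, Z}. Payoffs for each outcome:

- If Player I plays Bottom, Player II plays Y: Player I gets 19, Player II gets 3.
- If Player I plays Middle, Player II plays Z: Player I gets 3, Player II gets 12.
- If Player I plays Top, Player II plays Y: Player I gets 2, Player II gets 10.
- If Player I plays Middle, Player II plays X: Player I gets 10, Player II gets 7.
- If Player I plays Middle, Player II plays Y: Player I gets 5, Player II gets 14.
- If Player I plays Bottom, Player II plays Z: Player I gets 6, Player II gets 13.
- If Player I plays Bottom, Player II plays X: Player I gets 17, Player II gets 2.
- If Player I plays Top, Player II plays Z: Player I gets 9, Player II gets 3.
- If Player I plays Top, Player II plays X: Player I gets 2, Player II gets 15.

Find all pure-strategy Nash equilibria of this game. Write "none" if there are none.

none

Player I against X: payoffs 2, 10, 17 → best response Bottom.
Player I against Y: payoffs 2, 5, 19 → best response Bottom.
Player I against Z: payoffs 9, 3, 6 → best response Top.
Player II against Top: payoffs 15, 10, 3 → best response X.
Player II against Middle: payoffs 7, 14, 12 → best response Y.
Player II against Bottom: payoffs 2, 3, 13 → best response Z.
No profile is a mutual best response for all players.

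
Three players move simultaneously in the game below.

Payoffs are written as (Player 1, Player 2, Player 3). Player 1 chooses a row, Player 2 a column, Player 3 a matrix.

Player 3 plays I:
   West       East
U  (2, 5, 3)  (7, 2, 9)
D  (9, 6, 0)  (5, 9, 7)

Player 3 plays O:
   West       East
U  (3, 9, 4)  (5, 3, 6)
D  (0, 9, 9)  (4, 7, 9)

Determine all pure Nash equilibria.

(U, West, O)

Player 1 against (West, I): payoffs 2, 9 → best response D.
Player 1 against (West, O): payoffs 3, 0 → best response U.
Player 1 against (East, I): payoffs 7, 5 → best response U.
Player 1 against (East, O): payoffs 5, 4 → best response U.
Player 2 against (U, I): payoffs 5, 2 → best response West.
Player 2 against (U, O): payoffs 9, 3 → best response West.
Player 2 against (D, I): payoffs 6, 9 → best response East.
Player 2 against (D, O): payoffs 9, 7 → best response West.
Player 3 against (U, West): payoffs 3, 4 → best response O.
Player 3 against (U, East): payoffs 9, 6 → best response I.
Player 3 against (D, West): payoffs 0, 9 → best response O.
Player 3 against (D, East): payoffs 7, 9 → best response O.
Mutual best responses: (U, West, O).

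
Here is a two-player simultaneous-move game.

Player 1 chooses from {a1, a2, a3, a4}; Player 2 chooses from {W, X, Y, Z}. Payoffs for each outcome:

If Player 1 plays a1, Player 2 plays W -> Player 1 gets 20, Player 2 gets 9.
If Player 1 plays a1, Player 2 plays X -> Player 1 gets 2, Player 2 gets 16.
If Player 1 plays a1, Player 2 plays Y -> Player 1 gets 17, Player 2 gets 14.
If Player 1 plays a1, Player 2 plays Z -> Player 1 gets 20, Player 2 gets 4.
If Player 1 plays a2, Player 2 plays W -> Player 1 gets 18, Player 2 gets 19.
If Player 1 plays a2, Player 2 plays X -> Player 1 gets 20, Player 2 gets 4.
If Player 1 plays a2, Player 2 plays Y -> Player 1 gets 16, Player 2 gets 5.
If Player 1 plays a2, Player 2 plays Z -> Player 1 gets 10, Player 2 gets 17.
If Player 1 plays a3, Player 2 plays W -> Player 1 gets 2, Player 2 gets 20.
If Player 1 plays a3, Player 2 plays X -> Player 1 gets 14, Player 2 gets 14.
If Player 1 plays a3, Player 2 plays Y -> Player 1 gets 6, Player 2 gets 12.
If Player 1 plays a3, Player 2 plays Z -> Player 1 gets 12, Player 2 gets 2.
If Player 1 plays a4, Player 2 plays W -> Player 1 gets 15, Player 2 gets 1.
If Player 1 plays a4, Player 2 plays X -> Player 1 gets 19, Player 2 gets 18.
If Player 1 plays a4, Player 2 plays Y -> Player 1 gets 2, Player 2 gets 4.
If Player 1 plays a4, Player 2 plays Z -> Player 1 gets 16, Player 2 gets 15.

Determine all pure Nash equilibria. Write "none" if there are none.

There is no pure-strategy Nash equilibrium.

Mark each player's best response to every combination of opponents' strategies; a profile where every player is best-responding is a pure Nash equilibrium.
Player 1 against W: payoffs 20, 18, 2, 15 → best response a1.
Player 1 against X: payoffs 2, 20, 14, 19 → best response a2.
Player 1 against Y: payoffs 17, 16, 6, 2 → best response a1.
Player 1 against Z: payoffs 20, 10, 12, 16 → best response a1.
Player 2 against a1: payoffs 9, 16, 14, 4 → best response X.
Player 2 against a2: payoffs 19, 4, 5, 17 → best response W.
Player 2 against a3: payoffs 20, 14, 12, 2 → best response W.
Player 2 against a4: payoffs 1, 18, 4, 15 → best response X.
No profile is a mutual best response for all players.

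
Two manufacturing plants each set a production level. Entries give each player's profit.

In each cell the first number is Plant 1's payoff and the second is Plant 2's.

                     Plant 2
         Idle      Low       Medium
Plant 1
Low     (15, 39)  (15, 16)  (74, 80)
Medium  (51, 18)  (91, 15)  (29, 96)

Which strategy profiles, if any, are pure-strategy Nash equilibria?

Pure NE: (Low, Medium)

Mark each player's best response to every combination of opponents' strategies; a profile where every player is best-responding is a pure Nash equilibrium.
Plant 1 against Idle: payoffs 15, 51 → best response Medium.
Plant 1 against Low: payoffs 15, 91 → best response Medium.
Plant 1 against Medium: payoffs 74, 29 → best response Low.
Plant 2 against Low: payoffs 39, 16, 80 → best response Medium.
Plant 2 against Medium: payoffs 18, 15, 96 → best response Medium.
Mutual best responses: (Low, Medium).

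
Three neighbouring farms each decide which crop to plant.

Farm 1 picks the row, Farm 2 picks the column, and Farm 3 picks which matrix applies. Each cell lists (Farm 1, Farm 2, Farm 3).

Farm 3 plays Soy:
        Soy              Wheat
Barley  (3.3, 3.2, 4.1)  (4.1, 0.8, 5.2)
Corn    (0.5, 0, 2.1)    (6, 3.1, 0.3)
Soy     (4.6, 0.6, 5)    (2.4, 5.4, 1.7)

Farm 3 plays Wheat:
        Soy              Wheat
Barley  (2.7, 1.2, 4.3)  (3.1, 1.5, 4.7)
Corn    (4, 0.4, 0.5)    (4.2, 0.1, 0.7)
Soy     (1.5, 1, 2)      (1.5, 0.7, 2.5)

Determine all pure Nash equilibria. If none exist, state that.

For each strategy profile, look for a profitable unilateral deviation.
(Barley, Soy, Soy): Farm 1 can switch to Soy (3.3 → 4.6). Not NE.
(Barley, Soy, Wheat): Farm 1 can switch to Corn (2.7 → 4). Not NE.
(Barley, Wheat, Soy): Farm 1 can switch to Corn (4.1 → 6). Not NE.
(Barley, Wheat, Wheat): Farm 1 can switch to Corn (3.1 → 4.2). Not NE.
(Corn, Soy, Soy): Farm 1 can switch to Barley (0.5 → 3.3). Not NE.
(Corn, Soy, Wheat): Farm 3 can switch to Soy (0.5 → 2.1). Not NE.
(The remaining 6 profiles each have a profitable deviation by the same check.)

none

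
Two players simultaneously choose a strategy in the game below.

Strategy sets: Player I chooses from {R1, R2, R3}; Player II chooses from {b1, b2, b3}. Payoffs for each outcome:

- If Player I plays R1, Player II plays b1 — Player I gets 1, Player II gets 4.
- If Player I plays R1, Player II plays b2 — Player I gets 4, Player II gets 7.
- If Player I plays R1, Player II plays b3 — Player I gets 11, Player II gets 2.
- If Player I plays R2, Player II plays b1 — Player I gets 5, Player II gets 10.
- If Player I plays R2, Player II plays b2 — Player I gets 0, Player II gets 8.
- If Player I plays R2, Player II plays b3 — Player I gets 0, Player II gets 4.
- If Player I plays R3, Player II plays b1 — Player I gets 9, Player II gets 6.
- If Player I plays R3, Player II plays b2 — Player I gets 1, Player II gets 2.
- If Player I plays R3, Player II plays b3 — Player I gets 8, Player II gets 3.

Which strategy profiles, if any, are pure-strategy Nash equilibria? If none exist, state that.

For each strategy profile, look for a profitable unilateral deviation.
(R1, b1): Player I can switch to R2 (1 → 5). Not NE.
(R1, b2): Player I gets 4, best alternative 1; Player II gets 7, best alternative 4. No profitable deviation — NE.
(R1, b3): Player II can switch to b1 (2 → 4). Not NE.
(R2, b1): Player I can switch to R3 (5 → 9). Not NE.
(R2, b2): Player I can switch to R1 (0 → 4). Not NE.
(R2, b3): Player I can switch to R1 (0 → 11). Not NE.
(R3, b1): Player I gets 9, best alternative 5; Player II gets 6, best alternative 3. No profitable deviation — NE.
(R3, b2): Player I can switch to R1 (1 → 4). Not NE.
(R3, b3): Player I can switch to R1 (8 → 11). Not NE.

(R1, b2); (R3, b1)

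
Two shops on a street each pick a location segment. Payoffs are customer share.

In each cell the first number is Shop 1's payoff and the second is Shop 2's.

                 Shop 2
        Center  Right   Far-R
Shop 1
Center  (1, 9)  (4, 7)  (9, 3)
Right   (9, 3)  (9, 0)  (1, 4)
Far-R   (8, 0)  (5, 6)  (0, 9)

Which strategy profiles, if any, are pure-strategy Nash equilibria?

This game has no pure Nash equilibrium.

Shop 1 against Center: payoffs 1, 9, 8 → best response Right.
Shop 1 against Right: payoffs 4, 9, 5 → best response Right.
Shop 1 against Far-R: payoffs 9, 1, 0 → best response Center.
Shop 2 against Center: payoffs 9, 7, 3 → best response Center.
Shop 2 against Right: payoffs 3, 0, 4 → best response Far-R.
Shop 2 against Far-R: payoffs 0, 6, 9 → best response Far-R.
No profile is a mutual best response for all players.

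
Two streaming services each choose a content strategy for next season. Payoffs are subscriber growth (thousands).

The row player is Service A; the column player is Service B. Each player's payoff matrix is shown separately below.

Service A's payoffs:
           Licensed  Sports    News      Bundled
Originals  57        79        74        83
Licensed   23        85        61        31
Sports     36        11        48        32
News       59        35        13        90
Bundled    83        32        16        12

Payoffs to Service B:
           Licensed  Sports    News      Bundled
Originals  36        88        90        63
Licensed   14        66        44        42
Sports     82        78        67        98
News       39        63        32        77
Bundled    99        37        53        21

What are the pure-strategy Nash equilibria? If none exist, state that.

Service A against Licensed: payoffs 57, 23, 36, 59, 83 → best response Bundled.
Service A against Sports: payoffs 79, 85, 11, 35, 32 → best response Licensed.
Service A against News: payoffs 74, 61, 48, 13, 16 → best response Originals.
Service A against Bundled: payoffs 83, 31, 32, 90, 12 → best response News.
Service B against Originals: payoffs 36, 88, 90, 63 → best response News.
Service B against Licensed: payoffs 14, 66, 44, 42 → best response Sports.
Service B against Sports: payoffs 82, 78, 67, 98 → best response Bundled.
Service B against News: payoffs 39, 63, 32, 77 → best response Bundled.
Service B against Bundled: payoffs 99, 37, 53, 21 → best response Licensed.
Mutual best responses: (Originals, News); (Licensed, Sports); (News, Bundled); (Bundled, Licensed).

Pure-strategy Nash equilibria: (Originals, News), (Licensed, Sports), (News, Bundled), (Bundled, Licensed)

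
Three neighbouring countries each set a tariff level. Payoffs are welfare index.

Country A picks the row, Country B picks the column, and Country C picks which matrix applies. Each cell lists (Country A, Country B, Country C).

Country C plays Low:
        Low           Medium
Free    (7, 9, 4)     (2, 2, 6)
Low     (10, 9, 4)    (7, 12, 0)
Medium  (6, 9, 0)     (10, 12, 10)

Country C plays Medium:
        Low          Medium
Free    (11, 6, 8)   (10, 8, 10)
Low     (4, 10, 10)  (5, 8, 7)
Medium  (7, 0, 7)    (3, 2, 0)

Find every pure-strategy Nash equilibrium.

(Free, Medium, Medium); (Medium, Medium, Low)

Mark each player's best response to every combination of opponents' strategies; a profile where every player is best-responding is a pure Nash equilibrium.
Country A against (Low, Low): payoffs 7, 10, 6 → best response Low.
Country A against (Low, Medium): payoffs 11, 4, 7 → best response Free.
Country A against (Medium, Low): payoffs 2, 7, 10 → best response Medium.
Country A against (Medium, Medium): payoffs 10, 5, 3 → best response Free.
Country B against (Free, Low): payoffs 9, 2 → best response Low.
Country B against (Free, Medium): payoffs 6, 8 → best response Medium.
Country B against (Low, Low): payoffs 9, 12 → best response Medium.
Country B against (Low, Medium): payoffs 10, 8 → best response Low.
Country B against (Medium, Low): payoffs 9, 12 → best response Medium.
Country B against (Medium, Medium): payoffs 0, 2 → best response Medium.
Country C against (Free, Low): payoffs 4, 8 → best response Medium.
Country C against (Free, Medium): payoffs 6, 10 → best response Medium.
Country C against (Low, Low): payoffs 4, 10 → best response Medium.
Country C against (Low, Medium): payoffs 0, 7 → best response Medium.
Country C against (Medium, Low): payoffs 0, 7 → best response Medium.
Country C against (Medium, Medium): payoffs 10, 0 → best response Low.
Mutual best responses: (Free, Medium, Medium); (Medium, Medium, Low).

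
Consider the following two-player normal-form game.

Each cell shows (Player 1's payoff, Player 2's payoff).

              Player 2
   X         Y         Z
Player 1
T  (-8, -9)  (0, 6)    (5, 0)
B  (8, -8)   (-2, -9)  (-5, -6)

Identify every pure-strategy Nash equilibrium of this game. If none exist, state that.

(T, X): Player 1 can switch to B (-8 → 8). Not NE.
(T, Y): Player 1 gets 0, best alternative -2; Player 2 gets 6, best alternative 0. No profitable deviation — NE.
(T, Z): Player 2 can switch to Y (0 → 6). Not NE.
(B, X): Player 2 can switch to Z (-8 → -6). Not NE.
(B, Y): Player 1 can switch to T (-2 → 0). Not NE.
(B, Z): Player 1 can switch to T (-5 → 5). Not NE.

The unique pure-strategy Nash equilibrium is (T, Y).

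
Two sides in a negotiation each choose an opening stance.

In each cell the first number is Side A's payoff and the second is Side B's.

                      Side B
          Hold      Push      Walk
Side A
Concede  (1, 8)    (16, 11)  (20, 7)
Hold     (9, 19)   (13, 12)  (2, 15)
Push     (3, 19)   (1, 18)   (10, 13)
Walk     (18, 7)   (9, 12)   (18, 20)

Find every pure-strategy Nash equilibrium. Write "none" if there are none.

Side A against Hold: payoffs 1, 9, 3, 18 → best response Walk.
Side A against Push: payoffs 16, 13, 1, 9 → best response Concede.
Side A against Walk: payoffs 20, 2, 10, 18 → best response Concede.
Side B against Concede: payoffs 8, 11, 7 → best response Push.
Side B against Hold: payoffs 19, 12, 15 → best response Hold.
Side B against Push: payoffs 19, 18, 13 → best response Hold.
Side B against Walk: payoffs 7, 12, 20 → best response Walk.
Mutual best responses: (Concede, Push).

Pure NE: (Concede, Push)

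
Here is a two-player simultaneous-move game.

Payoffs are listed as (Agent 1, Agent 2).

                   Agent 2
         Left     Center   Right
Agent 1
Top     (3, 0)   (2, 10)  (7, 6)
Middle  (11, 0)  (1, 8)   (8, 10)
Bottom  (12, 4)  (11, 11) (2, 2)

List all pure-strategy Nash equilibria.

Pure-strategy Nash equilibria: (Middle, Right); (Bottom, Center)

Check each profile: it is a Nash equilibrium iff no player can strictly gain by switching unilaterally.
(Top, Left): Agent 1 can switch to Middle (3 → 11). Not NE.
(Top, Center): Agent 1 can switch to Bottom (2 → 11). Not NE.
(Top, Right): Agent 1 can switch to Middle (7 → 8). Not NE.
(Middle, Left): Agent 1 can switch to Bottom (11 → 12). Not NE.
(Middle, Center): Agent 1 can switch to Top (1 → 2). Not NE.
(Middle, Right): Agent 1 gets 8, best alternative 7; Agent 2 gets 10, best alternative 8. No profitable deviation — NE.
(Bottom, Left): Agent 2 can switch to Center (4 → 11). Not NE.
(Bottom, Center): Agent 1 gets 11, best alternative 2; Agent 2 gets 11, best alternative 4. No profitable deviation — NE.
(Bottom, Right): Agent 1 can switch to Top (2 → 7). Not NE.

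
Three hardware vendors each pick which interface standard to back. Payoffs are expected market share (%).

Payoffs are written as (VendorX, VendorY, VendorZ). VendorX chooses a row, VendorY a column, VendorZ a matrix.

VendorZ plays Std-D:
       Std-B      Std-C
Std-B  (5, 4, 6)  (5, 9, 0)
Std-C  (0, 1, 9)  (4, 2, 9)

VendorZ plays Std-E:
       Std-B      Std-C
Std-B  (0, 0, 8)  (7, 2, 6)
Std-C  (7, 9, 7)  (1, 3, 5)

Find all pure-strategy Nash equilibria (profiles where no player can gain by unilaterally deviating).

(Std-B, Std-B, Std-D): VendorY can switch to Std-C (4 → 9). Not NE.
(Std-B, Std-B, Std-E): VendorX can switch to Std-C (0 → 7). Not NE.
(Std-B, Std-C, Std-D): VendorZ can switch to Std-E (0 → 6). Not NE.
(Std-B, Std-C, Std-E): VendorX gets 7, best alternative 1; VendorY gets 2, best alternative 0; VendorZ gets 6, best alternative 0. No profitable deviation — NE.
(Std-C, Std-B, Std-D): VendorX can switch to Std-B (0 → 5). Not NE.
(Std-C, Std-B, Std-E): VendorZ can switch to Std-D (7 → 9). Not NE.
(Std-C, Std-C, Std-D): VendorX can switch to Std-B (4 → 5). Not NE.
(Std-C, Std-C, Std-E): VendorX can switch to Std-B (1 → 7). Not NE.

Pure NE: (Std-B, Std-C, Std-E)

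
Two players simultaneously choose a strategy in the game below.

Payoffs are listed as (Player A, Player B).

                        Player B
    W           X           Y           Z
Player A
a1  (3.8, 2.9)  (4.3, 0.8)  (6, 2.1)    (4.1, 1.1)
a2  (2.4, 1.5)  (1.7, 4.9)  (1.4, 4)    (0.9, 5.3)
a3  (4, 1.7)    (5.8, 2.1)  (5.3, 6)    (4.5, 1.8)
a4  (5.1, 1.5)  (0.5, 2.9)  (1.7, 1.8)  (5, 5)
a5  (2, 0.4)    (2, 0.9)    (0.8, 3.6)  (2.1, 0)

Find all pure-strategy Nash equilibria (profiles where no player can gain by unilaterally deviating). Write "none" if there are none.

The unique pure-strategy Nash equilibrium is (a4, Z).

Player A against W: payoffs 3.8, 2.4, 4, 5.1, 2 → best response a4.
Player A against X: payoffs 4.3, 1.7, 5.8, 0.5, 2 → best response a3.
Player A against Y: payoffs 6, 1.4, 5.3, 1.7, 0.8 → best response a1.
Player A against Z: payoffs 4.1, 0.9, 4.5, 5, 2.1 → best response a4.
Player B against a1: payoffs 2.9, 0.8, 2.1, 1.1 → best response W.
Player B against a2: payoffs 1.5, 4.9, 4, 5.3 → best response Z.
Player B against a3: payoffs 1.7, 2.1, 6, 1.8 → best response Y.
Player B against a4: payoffs 1.5, 2.9, 1.8, 5 → best response Z.
Player B against a5: payoffs 0.4, 0.9, 3.6, 0 → best response Y.
Mutual best responses: (a4, Z).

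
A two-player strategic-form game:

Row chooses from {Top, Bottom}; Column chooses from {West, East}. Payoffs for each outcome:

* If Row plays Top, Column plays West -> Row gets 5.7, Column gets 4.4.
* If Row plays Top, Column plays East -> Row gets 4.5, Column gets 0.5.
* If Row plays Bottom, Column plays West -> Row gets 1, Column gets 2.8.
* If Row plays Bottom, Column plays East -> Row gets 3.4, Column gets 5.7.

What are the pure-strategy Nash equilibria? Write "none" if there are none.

For each strategy profile, look for a profitable unilateral deviation.
(Top, West): Row gets 5.7, best alternative 1; Column gets 4.4, best alternative 0.5. No profitable deviation — NE.
(Top, East): Column can switch to West (0.5 → 4.4). Not NE.
(Bottom, West): Row can switch to Top (1 → 5.7). Not NE.
(Bottom, East): Row can switch to Top (3.4 → 4.5). Not NE.

(Top, West)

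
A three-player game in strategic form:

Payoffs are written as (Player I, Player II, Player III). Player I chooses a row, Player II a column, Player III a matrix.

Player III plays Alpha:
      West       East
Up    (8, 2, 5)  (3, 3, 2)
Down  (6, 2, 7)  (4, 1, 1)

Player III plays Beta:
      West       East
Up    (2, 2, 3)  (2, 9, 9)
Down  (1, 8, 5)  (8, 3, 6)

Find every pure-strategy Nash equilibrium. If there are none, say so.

(Up, West, Alpha): Player II can switch to East (2 → 3). Not NE.
(Up, West, Beta): Player II can switch to East (2 → 9). Not NE.
(Up, East, Alpha): Player I can switch to Down (3 → 4). Not NE.
(Up, East, Beta): Player I can switch to Down (2 → 8). Not NE.
(Down, West, Alpha): Player I can switch to Up (6 → 8). Not NE.
(Down, West, Beta): Player I can switch to Up (1 → 2). Not NE.
(Down, East, Alpha): Player II can switch to West (1 → 2). Not NE.
(Down, East, Beta): Player II can switch to West (3 → 8). Not NE.

There is no pure-strategy Nash equilibrium.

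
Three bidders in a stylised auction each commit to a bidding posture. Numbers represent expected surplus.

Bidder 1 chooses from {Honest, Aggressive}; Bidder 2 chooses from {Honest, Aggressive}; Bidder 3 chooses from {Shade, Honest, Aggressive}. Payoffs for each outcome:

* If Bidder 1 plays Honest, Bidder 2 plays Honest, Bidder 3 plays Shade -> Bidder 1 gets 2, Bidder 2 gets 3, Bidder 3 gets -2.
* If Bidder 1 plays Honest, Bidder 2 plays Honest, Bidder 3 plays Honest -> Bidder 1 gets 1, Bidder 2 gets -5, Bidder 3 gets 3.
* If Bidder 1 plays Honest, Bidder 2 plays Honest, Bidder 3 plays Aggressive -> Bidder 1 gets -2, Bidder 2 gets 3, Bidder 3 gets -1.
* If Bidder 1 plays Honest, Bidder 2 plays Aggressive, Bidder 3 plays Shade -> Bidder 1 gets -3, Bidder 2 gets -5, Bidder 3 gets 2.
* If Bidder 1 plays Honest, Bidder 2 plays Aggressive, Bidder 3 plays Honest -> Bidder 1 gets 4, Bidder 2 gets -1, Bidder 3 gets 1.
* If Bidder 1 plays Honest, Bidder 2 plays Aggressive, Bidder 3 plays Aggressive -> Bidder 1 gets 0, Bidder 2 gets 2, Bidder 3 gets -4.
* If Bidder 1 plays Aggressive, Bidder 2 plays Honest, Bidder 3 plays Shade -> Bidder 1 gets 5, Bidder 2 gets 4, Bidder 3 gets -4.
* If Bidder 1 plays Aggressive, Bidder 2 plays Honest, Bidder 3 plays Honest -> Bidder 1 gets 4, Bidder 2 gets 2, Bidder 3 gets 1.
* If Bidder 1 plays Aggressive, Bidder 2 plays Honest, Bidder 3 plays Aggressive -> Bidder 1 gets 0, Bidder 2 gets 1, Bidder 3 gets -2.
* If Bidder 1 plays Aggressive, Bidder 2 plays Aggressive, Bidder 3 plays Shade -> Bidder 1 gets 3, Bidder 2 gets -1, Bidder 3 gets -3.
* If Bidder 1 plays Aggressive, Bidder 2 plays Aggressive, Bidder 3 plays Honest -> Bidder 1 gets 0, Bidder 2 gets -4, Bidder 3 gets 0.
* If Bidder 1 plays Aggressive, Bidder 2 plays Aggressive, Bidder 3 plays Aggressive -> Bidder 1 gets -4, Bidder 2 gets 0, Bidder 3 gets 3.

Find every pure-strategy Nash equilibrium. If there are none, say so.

(Aggressive, Honest, Honest)

Bidder 1 against (Honest, Shade): payoffs 2, 5 → best response Aggressive.
Bidder 1 against (Honest, Honest): payoffs 1, 4 → best response Aggressive.
Bidder 1 against (Honest, Aggressive): payoffs -2, 0 → best response Aggressive.
Bidder 1 against (Aggressive, Shade): payoffs -3, 3 → best response Aggressive.
Bidder 1 against (Aggressive, Honest): payoffs 4, 0 → best response Honest.
Bidder 1 against (Aggressive, Aggressive): payoffs 0, -4 → best response Honest.
Bidder 2 against (Honest, Shade): payoffs 3, -5 → best response Honest.
Bidder 2 against (Honest, Honest): payoffs -5, -1 → best response Aggressive.
Bidder 2 against (Honest, Aggressive): payoffs 3, 2 → best response Honest.
Bidder 2 against (Aggressive, Shade): payoffs 4, -1 → best response Honest.
Bidder 2 against (Aggressive, Honest): payoffs 2, -4 → best response Honest.
Bidder 2 against (Aggressive, Aggressive): payoffs 1, 0 → best response Honest.
Bidder 3 against (Honest, Honest): payoffs -2, 3, -1 → best response Honest.
Bidder 3 against (Honest, Aggressive): payoffs 2, 1, -4 → best response Shade.
Bidder 3 against (Aggressive, Honest): payoffs -4, 1, -2 → best response Honest.
Bidder 3 against (Aggressive, Aggressive): payoffs -3, 0, 3 → best response Aggressive.
Mutual best responses: (Aggressive, Honest, Honest).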